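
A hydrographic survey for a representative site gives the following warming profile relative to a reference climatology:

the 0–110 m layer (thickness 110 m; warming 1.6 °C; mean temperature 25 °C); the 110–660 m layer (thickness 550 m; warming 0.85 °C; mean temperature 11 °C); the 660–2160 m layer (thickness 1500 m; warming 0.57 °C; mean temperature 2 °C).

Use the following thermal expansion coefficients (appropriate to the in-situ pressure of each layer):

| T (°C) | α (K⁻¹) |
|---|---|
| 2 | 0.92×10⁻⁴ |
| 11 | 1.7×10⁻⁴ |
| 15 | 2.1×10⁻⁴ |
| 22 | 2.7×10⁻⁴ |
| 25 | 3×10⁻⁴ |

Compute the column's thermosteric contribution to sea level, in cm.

Layer 1 at 25 °C → α = 3×10⁻⁴ K⁻¹
Layer 2 at 11 °C → α = 1.7×10⁻⁴ K⁻¹
Layer 3 at 2 °C → α = 0.92×10⁻⁴ K⁻¹
0–110 m: 1.6 × 3×10⁻⁴ × 110 = 0.05280 m
550 × 1.7×10⁻⁴ × 0.85 = 0.079475 m
Layer 3: 0.57 × 1500 × 0.92×10⁻⁴ = 0.07866 m
Δh = 0.05280 + 0.079475 + 0.07866 = 0.210935 m

Δh = 21.1 cm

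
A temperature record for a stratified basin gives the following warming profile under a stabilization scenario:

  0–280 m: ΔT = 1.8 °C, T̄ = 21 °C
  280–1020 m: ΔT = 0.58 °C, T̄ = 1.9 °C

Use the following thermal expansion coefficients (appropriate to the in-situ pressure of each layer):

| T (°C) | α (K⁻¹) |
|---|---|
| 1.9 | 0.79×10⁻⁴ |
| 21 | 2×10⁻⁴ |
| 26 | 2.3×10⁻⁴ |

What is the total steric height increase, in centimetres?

Δh ≈ 13 cm

Layer 1 at 21 °C → α = 2×10⁻⁴ K⁻¹
Layer 2 at 1.9 °C → α = 0.79×10⁻⁴ K⁻¹
0–280 m: 1.8 × 2×10⁻⁴ × 280 = 0.10080 m
0.58 × 740 × 0.79×10⁻⁴ = 0.0339068 m
Δh = 0.10080 + 0.0339068 = 0.1347068 m ≈ 13 cm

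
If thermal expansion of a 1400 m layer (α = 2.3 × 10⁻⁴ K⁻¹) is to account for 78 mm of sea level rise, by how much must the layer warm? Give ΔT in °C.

about 0.242 °C

ΔT = Δh/(αH) = 0.078 / (2.3×10⁻⁴ × 1400) ≈ 0.2422 °C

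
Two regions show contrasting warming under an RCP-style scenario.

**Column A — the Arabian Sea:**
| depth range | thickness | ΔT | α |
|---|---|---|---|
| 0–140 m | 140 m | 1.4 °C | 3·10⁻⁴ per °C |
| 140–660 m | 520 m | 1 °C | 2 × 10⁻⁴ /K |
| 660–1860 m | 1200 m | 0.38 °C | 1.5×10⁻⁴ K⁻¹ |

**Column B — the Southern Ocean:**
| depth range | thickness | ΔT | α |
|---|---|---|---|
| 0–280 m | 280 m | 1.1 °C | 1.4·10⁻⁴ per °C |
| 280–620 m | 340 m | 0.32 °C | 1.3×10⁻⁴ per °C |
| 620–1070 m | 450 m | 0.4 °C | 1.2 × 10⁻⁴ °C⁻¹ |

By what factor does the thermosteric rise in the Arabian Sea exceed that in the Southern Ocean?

≈ 2.93×

A 3×10⁻⁴ × 140 × 1.4 = 0.05880 m
A Layer 2: 1 × 520 × 2×10⁻⁴ = 0.10400 m
A 660–1860 m: 0.38 × 1.5×10⁻⁴ × 1200 = 0.06840 m
A total: 0.23120 m
B 1.4×10⁻⁴ × 280 × 1.1 = 0.04312 m
B 0.32 × 1.3×10⁻⁴ × 340 = 0.014144 m
B 1.2×10⁻⁴ × 0.4 × 450 = 0.02160 m
B total: 0.078864 m
Ratio: 0.23120 / 0.078864 ≈ 2.932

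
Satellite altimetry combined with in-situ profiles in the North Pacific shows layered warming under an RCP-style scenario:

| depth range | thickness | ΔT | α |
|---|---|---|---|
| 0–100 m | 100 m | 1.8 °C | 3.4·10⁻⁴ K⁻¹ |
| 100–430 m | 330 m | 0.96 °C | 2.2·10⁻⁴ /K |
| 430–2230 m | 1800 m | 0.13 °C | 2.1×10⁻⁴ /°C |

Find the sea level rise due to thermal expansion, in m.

0.18 m

Layer 1: 3.4×10⁻⁴ × 100 × 1.8 = 0.06120 m
100–430 m: 330 × 0.96 × 2.2×10⁻⁴ = 0.069696 m
430–2230 m: 2.1×10⁻⁴ × 1800 × 0.13 = 0.04914 m
Δh = 0.06120 + 0.069696 + 0.04914 = 0.180036 m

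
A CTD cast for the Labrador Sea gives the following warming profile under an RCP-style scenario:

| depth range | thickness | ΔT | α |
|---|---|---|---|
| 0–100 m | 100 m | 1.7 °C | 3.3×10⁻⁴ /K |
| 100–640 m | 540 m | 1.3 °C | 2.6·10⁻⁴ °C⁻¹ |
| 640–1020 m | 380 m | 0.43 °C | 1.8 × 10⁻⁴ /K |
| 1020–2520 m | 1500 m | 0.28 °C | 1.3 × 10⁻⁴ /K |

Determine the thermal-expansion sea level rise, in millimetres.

Δh ≈ 323 mm

1.7 × 100 × 3.3×10⁻⁴ = 0.05610 m
100–640 m: 1.3 × 2.6×10⁻⁴ × 540 = 0.18252 m
Layer 3: 1.8×10⁻⁴ × 380 × 0.43 = 0.029412 m
Layer 4: 1500 × 0.28 × 1.3×10⁻⁴ = 0.05460 m
Δh = 0.05610 + 0.18252 + 0.029412 + 0.05460 = 0.322632 m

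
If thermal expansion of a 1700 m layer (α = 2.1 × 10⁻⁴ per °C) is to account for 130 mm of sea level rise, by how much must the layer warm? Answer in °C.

ΔT = Δh/(αH) = 0.13 / (2.1×10⁻⁴ × 1700) ≈ 0.3641 °C

0.364 °C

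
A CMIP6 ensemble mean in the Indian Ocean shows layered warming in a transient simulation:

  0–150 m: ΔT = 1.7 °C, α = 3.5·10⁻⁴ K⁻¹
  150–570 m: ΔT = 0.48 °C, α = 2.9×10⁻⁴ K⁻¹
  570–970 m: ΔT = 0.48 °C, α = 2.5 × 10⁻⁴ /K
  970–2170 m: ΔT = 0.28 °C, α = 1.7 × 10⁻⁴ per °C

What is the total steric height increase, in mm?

Δh = 250 mm

150 × 3.5×10⁻⁴ × 1.7 = 0.08925 m
Layer 2: 0.48 × 420 × 2.9×10⁻⁴ = 0.058464 m
400 × 2.5×10⁻⁴ × 0.48 = 0.04800 m
1.7×10⁻⁴ × 0.28 × 1200 = 0.05712 m
Δh = 0.08925 + 0.058464 + 0.04800 + 0.05712 = 0.252834 m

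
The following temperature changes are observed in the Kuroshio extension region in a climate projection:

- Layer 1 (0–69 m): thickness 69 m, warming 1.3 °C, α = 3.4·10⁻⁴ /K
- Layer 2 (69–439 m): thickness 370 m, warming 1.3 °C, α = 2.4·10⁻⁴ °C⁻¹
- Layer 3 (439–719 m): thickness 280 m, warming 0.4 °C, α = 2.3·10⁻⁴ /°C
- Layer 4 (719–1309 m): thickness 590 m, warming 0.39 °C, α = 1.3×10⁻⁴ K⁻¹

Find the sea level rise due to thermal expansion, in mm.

1.3 × 69 × 3.4×10⁻⁴ = 0.030498 m
370 × 1.3 × 2.4×10⁻⁴ = 0.11544 m
280 × 0.4 × 2.3×10⁻⁴ = 0.02576 m
719–1309 m: 1.3×10⁻⁴ × 590 × 0.39 = 0.029913 m
Δh = 0.030498 + 0.11544 + 0.02576 + 0.029913 = 0.201611 m

200 mm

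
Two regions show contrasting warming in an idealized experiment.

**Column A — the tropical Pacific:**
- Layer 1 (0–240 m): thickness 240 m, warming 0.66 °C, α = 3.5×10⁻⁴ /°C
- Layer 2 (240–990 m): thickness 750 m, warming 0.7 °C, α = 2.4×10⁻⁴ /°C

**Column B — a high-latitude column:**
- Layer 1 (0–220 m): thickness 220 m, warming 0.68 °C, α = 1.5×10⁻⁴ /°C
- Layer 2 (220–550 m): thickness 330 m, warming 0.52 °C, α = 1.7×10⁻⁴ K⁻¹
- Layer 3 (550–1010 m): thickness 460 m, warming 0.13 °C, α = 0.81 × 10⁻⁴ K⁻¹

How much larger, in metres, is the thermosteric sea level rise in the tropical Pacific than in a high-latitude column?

A 240 × 3.5×10⁻⁴ × 0.66 = 0.05544 m
A 240–990 m: 0.7 × 750 × 2.4×10⁻⁴ = 0.12600 m
A total: 0.18144 m
B 0–220 m: 0.68 × 1.5×10⁻⁴ × 220 = 0.02244 m
B 1.7×10⁻⁴ × 330 × 0.52 = 0.029172 m
B Layer 3: 0.13 × 460 × 0.81×10⁻⁴ = 0.0048438 m
B total: 0.0564558 m
Difference: 0.18144 − 0.0564558 = 0.1249842 m

0.12 m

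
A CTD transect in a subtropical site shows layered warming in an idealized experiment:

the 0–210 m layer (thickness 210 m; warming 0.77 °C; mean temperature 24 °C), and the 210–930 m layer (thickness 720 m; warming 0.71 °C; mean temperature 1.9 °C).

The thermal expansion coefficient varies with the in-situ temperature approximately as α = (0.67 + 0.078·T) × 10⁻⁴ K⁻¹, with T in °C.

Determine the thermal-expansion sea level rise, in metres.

0.0829 m

Layer 1: α = (0.67 + 0.078×24)×10⁻⁴ = 2.542×10⁻⁴ K⁻¹
Layer 2: α = (0.67 + 0.078×1.9)×10⁻⁴ = 0.8182×10⁻⁴ K⁻¹
0–210 m: 0.77 × 210 × 2.542×10⁻⁴ = 0.04110414 m
0.71 × 720 × 0.8182×10⁻⁴ = 0.041826384 m
Δh = 0.04110414 + 0.041826384 = 0.082930524 m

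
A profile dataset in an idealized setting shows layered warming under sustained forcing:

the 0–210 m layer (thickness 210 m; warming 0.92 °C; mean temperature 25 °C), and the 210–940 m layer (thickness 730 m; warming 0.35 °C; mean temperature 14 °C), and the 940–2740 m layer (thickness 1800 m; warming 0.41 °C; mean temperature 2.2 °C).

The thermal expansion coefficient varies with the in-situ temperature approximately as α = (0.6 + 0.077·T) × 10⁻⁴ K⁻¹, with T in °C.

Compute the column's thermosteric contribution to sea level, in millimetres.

Δh ≈ 150 mm

Layer 1: α = (0.6 + 0.077×25)×10⁻⁴ = 2.525×10⁻⁴ K⁻¹
Layer 2: α = (0.6 + 0.077×14)×10⁻⁴ = 1.678×10⁻⁴ K⁻¹
Layer 3: α = (0.6 + 0.077×2.2)×10⁻⁴ = 0.7694×10⁻⁴ K⁻¹
Layer 1: 210 × 2.525×10⁻⁴ × 0.92 = 0.048783 m
Layer 2: 0.35 × 730 × 1.678×10⁻⁴ = 0.0428729 m
940–2740 m: 0.41 × 1800 × 0.7694×10⁻⁴ = 0.05678172 m
Δh = 0.048783 + 0.0428729 + 0.05678172 = 0.14843762 m ≈ 150 mm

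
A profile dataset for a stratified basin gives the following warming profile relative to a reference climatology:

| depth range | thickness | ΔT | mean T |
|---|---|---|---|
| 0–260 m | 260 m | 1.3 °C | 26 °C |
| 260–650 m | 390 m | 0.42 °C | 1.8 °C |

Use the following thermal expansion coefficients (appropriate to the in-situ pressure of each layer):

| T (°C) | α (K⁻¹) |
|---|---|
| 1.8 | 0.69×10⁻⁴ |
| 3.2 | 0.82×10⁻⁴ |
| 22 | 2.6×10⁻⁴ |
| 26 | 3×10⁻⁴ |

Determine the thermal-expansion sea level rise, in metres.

0.113 m of thermosteric rise

Layer 1 at 26 °C → α = 3×10⁻⁴ K⁻¹
Layer 2 at 1.8 °C → α = 0.69×10⁻⁴ K⁻¹
Layer 1: 3×10⁻⁴ × 1.3 × 260 = 0.10140 m
260–650 m: 390 × 0.69×10⁻⁴ × 0.42 = 0.0113022 m
Δh = 0.10140 + 0.0113022 = 0.1127022 m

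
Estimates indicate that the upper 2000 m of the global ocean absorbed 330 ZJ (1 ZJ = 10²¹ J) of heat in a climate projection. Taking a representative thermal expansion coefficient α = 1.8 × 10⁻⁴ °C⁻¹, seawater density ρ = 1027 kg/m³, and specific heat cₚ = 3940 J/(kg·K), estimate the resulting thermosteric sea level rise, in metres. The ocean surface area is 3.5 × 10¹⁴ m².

about 0.0419 m

Per unit area: Q = 330×10²¹ / (3.5×10¹⁴) ≈ 9.429×10⁸ J/m²
Δh = αQ/(ρcₚ) = 1.8×10⁻⁴ × 9.429×10⁸ / (1027 × 3940) ≈ 0.041944 m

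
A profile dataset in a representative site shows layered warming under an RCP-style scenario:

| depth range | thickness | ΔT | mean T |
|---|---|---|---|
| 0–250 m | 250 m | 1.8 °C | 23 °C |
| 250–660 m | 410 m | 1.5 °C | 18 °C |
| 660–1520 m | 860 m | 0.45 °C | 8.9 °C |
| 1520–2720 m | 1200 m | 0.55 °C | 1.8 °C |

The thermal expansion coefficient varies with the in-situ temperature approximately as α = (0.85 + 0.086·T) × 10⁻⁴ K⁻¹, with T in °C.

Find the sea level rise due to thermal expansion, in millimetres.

Δh = 404 mm

Layer 1: α = (0.85 + 0.086×23)×10⁻⁴ = 2.828×10⁻⁴ K⁻¹
Layer 2: α = (0.85 + 0.086×18)×10⁻⁴ = 2.398×10⁻⁴ K⁻¹
Layer 3: α = (0.85 + 0.086×8.9)×10⁻⁴ = 1.6154×10⁻⁴ K⁻¹
Layer 4: α = (0.85 + 0.086×1.8)×10⁻⁴ = 1.0048×10⁻⁴ K⁻¹
0–250 m: 1.8 × 2.828×10⁻⁴ × 250 = 0.12726 m
1.5 × 410 × 2.398×10⁻⁴ = 0.147477 m
Layer 3: 1.6154×10⁻⁴ × 860 × 0.45 = 0.06251598 m
1.0048×10⁻⁴ × 0.55 × 1200 = 0.0663168 m
Δh = 0.12726 + 0.147477 + 0.06251598 + 0.0663168 = 0.40356978 m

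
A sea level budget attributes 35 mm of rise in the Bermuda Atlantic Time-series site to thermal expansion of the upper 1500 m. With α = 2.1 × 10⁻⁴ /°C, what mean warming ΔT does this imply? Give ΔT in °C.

0.111 °C

ΔT = Δh/(αH) = 0.035 / (2.1×10⁻⁴ × 1500) ≈ 0.1111 °C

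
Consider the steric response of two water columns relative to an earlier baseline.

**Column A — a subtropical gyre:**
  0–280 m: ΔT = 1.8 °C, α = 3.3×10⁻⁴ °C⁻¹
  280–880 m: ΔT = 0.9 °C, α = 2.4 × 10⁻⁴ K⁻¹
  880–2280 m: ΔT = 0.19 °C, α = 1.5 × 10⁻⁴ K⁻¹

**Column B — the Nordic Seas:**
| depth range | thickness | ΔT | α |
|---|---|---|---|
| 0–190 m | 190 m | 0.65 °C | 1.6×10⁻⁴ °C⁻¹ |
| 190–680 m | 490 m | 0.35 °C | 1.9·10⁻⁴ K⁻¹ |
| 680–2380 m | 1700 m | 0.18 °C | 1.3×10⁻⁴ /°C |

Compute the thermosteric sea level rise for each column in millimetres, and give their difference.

A 280 × 3.3×10⁻⁴ × 1.8 = 0.16632 m
A Layer 2: 2.4×10⁻⁴ × 0.9 × 600 = 0.12960 m
A 0.19 × 1.5×10⁻⁴ × 1400 = 0.03990 m
A total: 0.33582 m
B Layer 1: 190 × 1.6×10⁻⁴ × 0.65 = 0.01976 m
B 190–680 m: 1.9×10⁻⁴ × 0.35 × 490 = 0.032585 m
B 1.3×10⁻⁴ × 1700 × 0.18 = 0.03978 m
B total: 0.092125 m
Difference: 0.33582 − 0.092125 = 0.243695 m

A: 336 mm; B: 92.1 mm; difference 244 mm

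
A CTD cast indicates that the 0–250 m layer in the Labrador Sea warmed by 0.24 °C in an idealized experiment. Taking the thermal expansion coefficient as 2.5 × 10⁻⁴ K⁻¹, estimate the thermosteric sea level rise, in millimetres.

Δh = αΔT·H = 2.5×10⁻⁴ × 0.24 × 250 = 0.01500 m

15 mm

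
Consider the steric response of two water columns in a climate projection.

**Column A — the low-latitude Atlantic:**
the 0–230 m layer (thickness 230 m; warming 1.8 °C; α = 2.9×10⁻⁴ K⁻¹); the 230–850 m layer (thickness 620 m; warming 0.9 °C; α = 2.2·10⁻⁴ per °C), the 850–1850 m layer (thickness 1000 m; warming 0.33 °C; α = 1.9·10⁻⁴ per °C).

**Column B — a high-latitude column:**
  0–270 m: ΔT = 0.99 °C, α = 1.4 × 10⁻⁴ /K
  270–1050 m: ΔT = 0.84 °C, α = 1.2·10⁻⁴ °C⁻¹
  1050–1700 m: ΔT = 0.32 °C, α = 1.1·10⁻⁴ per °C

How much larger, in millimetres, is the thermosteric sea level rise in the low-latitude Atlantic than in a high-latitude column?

170 mm larger

A Layer 1: 1.8 × 230 × 2.9×10⁻⁴ = 0.12006 m
A 2.2×10⁻⁴ × 620 × 0.9 = 0.12276 m
A 850–1850 m: 1000 × 0.33 × 1.9×10⁻⁴ = 0.06270 m
A total: 0.30552 m
B Layer 1: 270 × 0.99 × 1.4×10⁻⁴ = 0.037422 m
B 270–1050 m: 1.2×10⁻⁴ × 0.84 × 780 = 0.078624 m
B Layer 3: 1.1×10⁻⁴ × 0.32 × 650 = 0.02288 m
B total: 0.138926 m
Difference: 0.30552 − 0.138926 = 0.166594 m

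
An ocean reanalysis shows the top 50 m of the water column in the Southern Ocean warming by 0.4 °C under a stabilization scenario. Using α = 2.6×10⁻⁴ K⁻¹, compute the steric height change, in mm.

5.20 mm

Δh = αΔT·H = 2.6×10⁻⁴ × 0.4 × 50 = 0.00520 m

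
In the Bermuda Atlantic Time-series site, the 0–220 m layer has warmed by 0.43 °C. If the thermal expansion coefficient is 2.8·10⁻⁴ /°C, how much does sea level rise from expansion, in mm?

26.5 mm

Δh = αΔT·H = 2.8×10⁻⁴ × 0.43 × 220 = 0.026488 m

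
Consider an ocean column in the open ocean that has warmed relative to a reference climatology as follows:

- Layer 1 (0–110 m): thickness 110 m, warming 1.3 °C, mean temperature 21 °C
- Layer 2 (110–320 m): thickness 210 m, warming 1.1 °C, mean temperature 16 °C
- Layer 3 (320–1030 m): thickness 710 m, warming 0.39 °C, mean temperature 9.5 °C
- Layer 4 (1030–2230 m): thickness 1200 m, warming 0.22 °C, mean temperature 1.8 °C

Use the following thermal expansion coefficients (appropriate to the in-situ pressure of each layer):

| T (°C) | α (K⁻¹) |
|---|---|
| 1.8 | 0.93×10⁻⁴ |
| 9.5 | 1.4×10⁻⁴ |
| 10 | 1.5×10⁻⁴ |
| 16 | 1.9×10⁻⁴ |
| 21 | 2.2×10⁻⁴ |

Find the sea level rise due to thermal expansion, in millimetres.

139 mm of thermosteric rise

Layer 1 at 21 °C → α = 2.2×10⁻⁴ K⁻¹
Layer 2 at 16 °C → α = 1.9×10⁻⁴ K⁻¹
Layer 3 at 9.5 °C → α = 1.4×10⁻⁴ K⁻¹
Layer 4 at 1.8 °C → α = 0.93×10⁻⁴ K⁻¹
110 × 1.3 × 2.2×10⁻⁴ = 0.03146 m
1.9×10⁻⁴ × 210 × 1.1 = 0.04389 m
Layer 3: 0.39 × 1.4×10⁻⁴ × 710 = 0.038766 m
Layer 4: 0.22 × 0.93×10⁻⁴ × 1200 = 0.024552 m
Δh = 0.03146 + 0.04389 + 0.038766 + 0.024552 = 0.138668 m ≈ 139 mm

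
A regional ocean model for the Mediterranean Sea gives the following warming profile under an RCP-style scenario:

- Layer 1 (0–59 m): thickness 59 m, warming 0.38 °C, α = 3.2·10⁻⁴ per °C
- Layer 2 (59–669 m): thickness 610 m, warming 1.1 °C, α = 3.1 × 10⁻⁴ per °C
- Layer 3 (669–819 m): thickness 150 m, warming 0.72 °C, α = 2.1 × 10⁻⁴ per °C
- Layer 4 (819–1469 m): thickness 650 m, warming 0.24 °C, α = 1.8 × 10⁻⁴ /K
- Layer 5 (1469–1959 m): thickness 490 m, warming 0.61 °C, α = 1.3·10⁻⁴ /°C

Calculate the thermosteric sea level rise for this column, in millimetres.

Layer 1: 59 × 3.2×10⁻⁴ × 0.38 = 0.0071744 m
1.1 × 3.1×10⁻⁴ × 610 = 0.20801 m
669–819 m: 150 × 0.72 × 2.1×10⁻⁴ = 0.02268 m
0.24 × 650 × 1.8×10⁻⁴ = 0.02808 m
Layer 5: 490 × 0.61 × 1.3×10⁻⁴ = 0.038857 m
Δh = 0.0071744 + 0.20801 + 0.02268 + 0.02808 + 0.038857 = 0.3048014 m

Δh ≈ 305 mm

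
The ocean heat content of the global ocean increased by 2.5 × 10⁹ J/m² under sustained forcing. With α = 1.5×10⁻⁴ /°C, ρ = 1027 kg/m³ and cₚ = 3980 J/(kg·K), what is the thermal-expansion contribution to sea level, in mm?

91.7 mm of thermosteric rise

Δh = αQ/(ρcₚ) = 1.5×10⁻⁴ × 2.5×10⁹ / (1027 × 3980) ≈ 0.091744 m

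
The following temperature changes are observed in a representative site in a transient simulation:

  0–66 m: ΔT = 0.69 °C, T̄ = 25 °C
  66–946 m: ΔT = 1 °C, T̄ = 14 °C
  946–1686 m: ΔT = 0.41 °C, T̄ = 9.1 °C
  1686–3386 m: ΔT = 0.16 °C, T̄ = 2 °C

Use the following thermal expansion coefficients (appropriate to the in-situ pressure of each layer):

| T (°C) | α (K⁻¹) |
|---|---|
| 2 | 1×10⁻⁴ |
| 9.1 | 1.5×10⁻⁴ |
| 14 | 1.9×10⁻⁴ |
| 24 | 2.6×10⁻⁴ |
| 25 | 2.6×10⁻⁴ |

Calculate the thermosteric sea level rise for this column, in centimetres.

about 25.2 cm

Layer 1 at 25 °C → α = 2.6×10⁻⁴ K⁻¹
Layer 2 at 14 °C → α = 1.9×10⁻⁴ K⁻¹
Layer 3 at 9.1 °C → α = 1.5×10⁻⁴ K⁻¹
Layer 4 at 2 °C → α = 1×10⁻⁴ K⁻¹
0–66 m: 2.6×10⁻⁴ × 0.69 × 66 = 0.0118404 m
Layer 2: 1 × 880 × 1.9×10⁻⁴ = 0.16720 m
Layer 3: 1.5×10⁻⁴ × 0.41 × 740 = 0.04551 m
Layer 4: 1700 × 0.16 × 1×10⁻⁴ = 0.02720 m
Δh = 0.0118404 + 0.16720 + 0.04551 + 0.02720 = 0.2517504 m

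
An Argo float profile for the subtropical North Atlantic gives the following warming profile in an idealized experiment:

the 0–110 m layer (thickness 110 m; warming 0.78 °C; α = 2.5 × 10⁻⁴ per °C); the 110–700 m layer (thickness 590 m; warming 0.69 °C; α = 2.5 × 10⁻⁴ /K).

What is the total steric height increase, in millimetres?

Layer 1: 0.78 × 2.5×10⁻⁴ × 110 = 0.02145 m
Layer 2: 590 × 2.5×10⁻⁴ × 0.69 = 0.101775 m
Δh = 0.02145 + 0.101775 = 0.123225 m ≈ 123 mm

123 mm of thermosteric rise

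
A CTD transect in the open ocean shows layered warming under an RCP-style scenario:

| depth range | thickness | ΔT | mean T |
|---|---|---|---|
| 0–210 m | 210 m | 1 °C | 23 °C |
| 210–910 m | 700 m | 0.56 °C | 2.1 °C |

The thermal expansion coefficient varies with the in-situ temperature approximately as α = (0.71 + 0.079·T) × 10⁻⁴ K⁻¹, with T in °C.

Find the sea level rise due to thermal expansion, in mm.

about 87 mm

Layer 1: α = (0.71 + 0.079×23)×10⁻⁴ = 2.527×10⁻⁴ K⁻¹
Layer 2: α = (0.71 + 0.079×2.1)×10⁻⁴ = 0.8759×10⁻⁴ K⁻¹
0–210 m: 2.527×10⁻⁴ × 210 × 1 = 0.053067 m
210–910 m: 0.56 × 0.8759×10⁻⁴ × 700 = 0.03433528 m
Δh = 0.053067 + 0.03433528 = 0.08740228 m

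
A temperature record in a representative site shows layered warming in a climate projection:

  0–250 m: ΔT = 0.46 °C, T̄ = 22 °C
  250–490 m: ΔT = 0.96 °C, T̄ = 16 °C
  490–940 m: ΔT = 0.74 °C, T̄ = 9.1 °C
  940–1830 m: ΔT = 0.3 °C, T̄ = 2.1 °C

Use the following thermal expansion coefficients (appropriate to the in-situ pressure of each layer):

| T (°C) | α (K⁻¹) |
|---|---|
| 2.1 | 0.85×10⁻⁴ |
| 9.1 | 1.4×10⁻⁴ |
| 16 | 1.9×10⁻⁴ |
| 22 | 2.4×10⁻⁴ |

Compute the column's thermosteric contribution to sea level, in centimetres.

Δh = 14.1 cm

Layer 1 at 22 °C → α = 2.4×10⁻⁴ K⁻¹
Layer 2 at 16 °C → α = 1.9×10⁻⁴ K⁻¹
Layer 3 at 9.1 °C → α = 1.4×10⁻⁴ K⁻¹
Layer 4 at 2.1 °C → α = 0.85×10⁻⁴ K⁻¹
Layer 1: 2.4×10⁻⁴ × 250 × 0.46 = 0.02760 m
250–490 m: 0.96 × 240 × 1.9×10⁻⁴ = 0.043776 m
490–940 m: 1.4×10⁻⁴ × 450 × 0.74 = 0.04662 m
Layer 4: 0.3 × 0.85×10⁻⁴ × 890 = 0.022695 m
Δh = 0.02760 + 0.043776 + 0.04662 + 0.022695 = 0.140691 m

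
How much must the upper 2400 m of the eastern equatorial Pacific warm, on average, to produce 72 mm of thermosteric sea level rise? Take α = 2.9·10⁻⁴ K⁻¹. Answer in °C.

ΔT ≈ 0.10 °C

ΔT = Δh/(αH) = 0.072 / (2.9×10⁻⁴ × 2400) ≈ 0.1034 °C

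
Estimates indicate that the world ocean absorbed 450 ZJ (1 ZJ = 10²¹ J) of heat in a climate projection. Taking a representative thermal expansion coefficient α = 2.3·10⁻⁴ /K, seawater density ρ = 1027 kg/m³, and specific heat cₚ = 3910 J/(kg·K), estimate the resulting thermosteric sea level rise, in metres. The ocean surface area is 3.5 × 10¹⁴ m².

Per unit area: Q = 450×10²¹ / (3.5×10¹⁴) ≈ 1.286×10⁹ J/m²
Δh = αQ/(ρcₚ) = 2.3×10⁻⁴ × 1.286×10⁹ / (1027 × 3910) ≈ 0.073658 m

about 0.074 m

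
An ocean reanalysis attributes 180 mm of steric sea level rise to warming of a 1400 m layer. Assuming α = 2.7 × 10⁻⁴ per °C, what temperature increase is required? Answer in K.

ΔT = Δh/(αH) = 0.18 / (2.7×10⁻⁴ × 1400) ≈ 0.4762 K

about 0.48 K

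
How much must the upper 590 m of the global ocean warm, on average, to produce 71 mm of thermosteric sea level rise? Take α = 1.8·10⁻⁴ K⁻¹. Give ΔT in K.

ΔT = Δh/(αH) = 0.071 / (1.8×10⁻⁴ × 590) ≈ 0.6685 K

about 0.67 K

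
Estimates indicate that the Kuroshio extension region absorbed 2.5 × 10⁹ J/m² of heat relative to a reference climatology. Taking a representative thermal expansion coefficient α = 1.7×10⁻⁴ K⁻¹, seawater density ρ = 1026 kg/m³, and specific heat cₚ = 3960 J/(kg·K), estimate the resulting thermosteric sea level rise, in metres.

Δh = αQ/(ρcₚ) = 1.7×10⁻⁴ × 2.5×10⁹ / (1026 × 3960) ≈ 0.10460 m

about 0.10 m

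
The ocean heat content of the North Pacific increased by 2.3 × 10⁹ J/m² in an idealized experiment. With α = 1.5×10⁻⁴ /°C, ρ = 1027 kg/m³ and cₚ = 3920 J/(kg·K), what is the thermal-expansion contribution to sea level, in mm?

Δh = 86 mm

Δh = αQ/(ρcₚ) = 1.5×10⁻⁴ × 2.3×10⁹ / (1027 × 3920) ≈ 0.085696 m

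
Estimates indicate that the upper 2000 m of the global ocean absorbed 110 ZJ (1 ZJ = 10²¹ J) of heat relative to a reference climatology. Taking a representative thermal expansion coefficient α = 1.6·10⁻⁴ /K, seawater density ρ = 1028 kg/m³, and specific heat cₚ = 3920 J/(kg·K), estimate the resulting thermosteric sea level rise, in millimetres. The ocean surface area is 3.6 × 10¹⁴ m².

Per unit area: Q = 110×10²¹ / (3.6×10¹⁴) ≈ 3.056×10⁸ J/m²
Δh = αQ/(ρcₚ) = 1.6×10⁻⁴ × 3.056×10⁸ / (1028 × 3920) ≈ 0.012134 m

12.1 mm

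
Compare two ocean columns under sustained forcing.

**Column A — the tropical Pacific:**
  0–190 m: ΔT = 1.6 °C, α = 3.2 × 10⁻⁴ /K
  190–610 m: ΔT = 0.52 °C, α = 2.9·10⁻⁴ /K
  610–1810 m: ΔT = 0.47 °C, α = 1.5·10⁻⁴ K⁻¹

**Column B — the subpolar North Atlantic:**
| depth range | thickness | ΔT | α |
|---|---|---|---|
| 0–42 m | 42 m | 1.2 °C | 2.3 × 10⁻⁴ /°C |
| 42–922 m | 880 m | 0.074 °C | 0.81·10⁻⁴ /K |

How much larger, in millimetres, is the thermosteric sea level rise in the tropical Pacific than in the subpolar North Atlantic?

228 mm larger

A Layer 1: 190 × 1.6 × 3.2×10⁻⁴ = 0.09728 m
A 420 × 0.52 × 2.9×10⁻⁴ = 0.063336 m
A Layer 3: 1200 × 1.5×10⁻⁴ × 0.47 = 0.08460 m
A total: 0.245216 m
B Layer 1: 2.3×10⁻⁴ × 42 × 1.2 = 0.011592 m
B Layer 2: 880 × 0.074 × 0.81×10⁻⁴ = 0.00527472 m
B total: 0.01686672 m
Difference: 0.245216 − 0.01686672 = 0.22834928 m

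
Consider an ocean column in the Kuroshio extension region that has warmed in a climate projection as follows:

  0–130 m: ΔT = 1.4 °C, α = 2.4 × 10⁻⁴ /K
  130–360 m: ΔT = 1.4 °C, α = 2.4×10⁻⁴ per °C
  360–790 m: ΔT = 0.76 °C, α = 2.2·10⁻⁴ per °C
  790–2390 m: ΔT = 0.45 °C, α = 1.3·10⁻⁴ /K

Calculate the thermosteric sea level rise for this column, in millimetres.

Layer 1: 130 × 2.4×10⁻⁴ × 1.4 = 0.04368 m
Layer 2: 230 × 2.4×10⁻⁴ × 1.4 = 0.07728 m
2.2×10⁻⁴ × 430 × 0.76 = 0.071896 m
790–2390 m: 1.3×10⁻⁴ × 1600 × 0.45 = 0.09360 m
Δh = 0.04368 + 0.07728 + 0.071896 + 0.09360 = 0.286456 m ≈ 286 mm

286 mm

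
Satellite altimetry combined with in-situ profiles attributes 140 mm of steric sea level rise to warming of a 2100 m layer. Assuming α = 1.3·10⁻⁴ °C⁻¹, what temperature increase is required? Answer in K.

0.513 K

ΔT = Δh/(αH) = 0.14 / (1.3×10⁻⁴ × 2100) ≈ 0.5128 K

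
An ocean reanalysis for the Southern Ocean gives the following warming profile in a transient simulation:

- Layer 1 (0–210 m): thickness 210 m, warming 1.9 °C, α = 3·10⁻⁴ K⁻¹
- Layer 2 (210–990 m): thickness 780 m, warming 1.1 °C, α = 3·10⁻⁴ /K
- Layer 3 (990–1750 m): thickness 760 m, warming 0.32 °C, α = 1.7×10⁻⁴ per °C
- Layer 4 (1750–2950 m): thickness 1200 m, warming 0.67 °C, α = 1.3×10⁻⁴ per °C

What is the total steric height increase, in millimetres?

3×10⁻⁴ × 1.9 × 210 = 0.11970 m
Layer 2: 3×10⁻⁴ × 780 × 1.1 = 0.25740 m
760 × 1.7×10⁻⁴ × 0.32 = 0.041344 m
Layer 4: 1.3×10⁻⁴ × 1200 × 0.67 = 0.10452 m
Δh = 0.11970 + 0.25740 + 0.041344 + 0.10452 = 0.522964 m

Δh = 523 mm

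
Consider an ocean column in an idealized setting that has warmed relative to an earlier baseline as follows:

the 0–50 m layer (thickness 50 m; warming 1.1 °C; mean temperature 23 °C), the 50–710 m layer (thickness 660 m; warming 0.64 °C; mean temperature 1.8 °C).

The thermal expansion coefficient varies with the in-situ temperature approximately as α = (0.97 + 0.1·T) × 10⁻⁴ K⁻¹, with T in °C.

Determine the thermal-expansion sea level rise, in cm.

about 6.66 cm

Layer 1: α = (0.97 + 0.1×23)×10⁻⁴ = 3.27×10⁻⁴ K⁻¹
Layer 2: α = (0.97 + 0.1×1.8)×10⁻⁴ = 1.15×10⁻⁴ K⁻¹
Layer 1: 1.1 × 50 × 3.27×10⁻⁴ = 0.017985 m
0.64 × 660 × 1.15×10⁻⁴ = 0.048576 m
Δh = 0.017985 + 0.048576 = 0.066561 m ≈ 6.66 cm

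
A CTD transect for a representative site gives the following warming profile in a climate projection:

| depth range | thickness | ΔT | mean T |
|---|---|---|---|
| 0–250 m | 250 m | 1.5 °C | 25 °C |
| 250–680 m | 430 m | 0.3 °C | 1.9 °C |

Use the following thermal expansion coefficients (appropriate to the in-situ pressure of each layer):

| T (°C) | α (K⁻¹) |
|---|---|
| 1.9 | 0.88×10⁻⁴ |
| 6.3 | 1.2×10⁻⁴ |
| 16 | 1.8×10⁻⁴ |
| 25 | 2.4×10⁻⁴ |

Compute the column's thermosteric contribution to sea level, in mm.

Layer 1 at 25 °C → α = 2.4×10⁻⁴ K⁻¹
Layer 2 at 1.9 °C → α = 0.88×10⁻⁴ K⁻¹
Layer 1: 1.5 × 250 × 2.4×10⁻⁴ = 0.09000 m
Layer 2: 0.3 × 430 × 0.88×10⁻⁴ = 0.011352 m
Δh = 0.09000 + 0.011352 = 0.101352 m

Δh = 101 mm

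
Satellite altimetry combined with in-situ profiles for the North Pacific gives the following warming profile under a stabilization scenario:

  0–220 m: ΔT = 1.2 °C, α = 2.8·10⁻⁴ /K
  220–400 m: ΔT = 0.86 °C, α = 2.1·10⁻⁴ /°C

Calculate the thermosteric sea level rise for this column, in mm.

Δh ≈ 106 mm

2.8×10⁻⁴ × 220 × 1.2 = 0.07392 m
Layer 2: 2.1×10⁻⁴ × 180 × 0.86 = 0.032508 m
Δh = 0.07392 + 0.032508 = 0.106428 m ≈ 106 mm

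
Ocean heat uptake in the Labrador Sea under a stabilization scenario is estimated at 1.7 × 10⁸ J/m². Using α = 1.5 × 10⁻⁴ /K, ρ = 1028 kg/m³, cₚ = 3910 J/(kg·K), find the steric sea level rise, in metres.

Δh = αQ/(ρcₚ) = 1.5×10⁻⁴ × 1.7×10⁸ / (1028 × 3910) ≈ 0.0063441 m

Δh = 0.0063 m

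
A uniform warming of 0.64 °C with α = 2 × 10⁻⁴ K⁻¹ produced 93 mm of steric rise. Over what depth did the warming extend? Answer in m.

about 727 m

H = Δh/(αΔT) = 0.093 / (2×10⁻⁴ × 0.64) ≈ 726.6 m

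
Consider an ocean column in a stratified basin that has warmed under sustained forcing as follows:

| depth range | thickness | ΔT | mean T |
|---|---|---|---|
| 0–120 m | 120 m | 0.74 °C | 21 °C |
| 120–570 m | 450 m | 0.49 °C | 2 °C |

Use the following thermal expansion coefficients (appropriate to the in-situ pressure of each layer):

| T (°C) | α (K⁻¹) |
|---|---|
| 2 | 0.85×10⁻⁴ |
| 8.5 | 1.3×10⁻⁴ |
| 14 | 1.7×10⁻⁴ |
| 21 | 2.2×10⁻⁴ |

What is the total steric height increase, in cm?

Layer 1 at 21 °C → α = 2.2×10⁻⁴ K⁻¹
Layer 2 at 2 °C → α = 0.85×10⁻⁴ K⁻¹
2.2×10⁻⁴ × 0.74 × 120 = 0.019536 m
Layer 2: 0.85×10⁻⁴ × 0.49 × 450 = 0.0187425 m
Δh = 0.019536 + 0.0187425 = 0.0382785 m

3.83 cm of thermosteric rise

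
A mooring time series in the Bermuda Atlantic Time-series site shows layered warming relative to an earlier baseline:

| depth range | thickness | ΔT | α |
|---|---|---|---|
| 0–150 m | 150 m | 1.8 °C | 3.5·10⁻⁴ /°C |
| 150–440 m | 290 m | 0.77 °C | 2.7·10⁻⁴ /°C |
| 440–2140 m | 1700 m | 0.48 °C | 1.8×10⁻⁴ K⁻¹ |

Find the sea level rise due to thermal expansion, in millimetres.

300 mm of thermosteric rise

Layer 1: 150 × 3.5×10⁻⁴ × 1.8 = 0.09450 m
290 × 2.7×10⁻⁴ × 0.77 = 0.060291 m
440–2140 m: 0.48 × 1700 × 1.8×10⁻⁴ = 0.14688 m
Δh = 0.09450 + 0.060291 + 0.14688 = 0.301671 m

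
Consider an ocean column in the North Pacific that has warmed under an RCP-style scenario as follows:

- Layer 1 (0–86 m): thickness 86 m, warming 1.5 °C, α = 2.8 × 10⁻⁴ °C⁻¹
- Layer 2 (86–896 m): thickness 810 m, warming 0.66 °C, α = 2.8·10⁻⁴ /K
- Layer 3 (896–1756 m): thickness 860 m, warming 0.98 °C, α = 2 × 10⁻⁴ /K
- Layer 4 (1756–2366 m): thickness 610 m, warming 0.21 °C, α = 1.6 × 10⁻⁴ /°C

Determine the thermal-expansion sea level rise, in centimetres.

Layer 1: 2.8×10⁻⁴ × 1.5 × 86 = 0.03612 m
86–896 m: 0.66 × 810 × 2.8×10⁻⁴ = 0.149688 m
896–1756 m: 0.98 × 860 × 2×10⁻⁴ = 0.16856 m
Layer 4: 1.6×10⁻⁴ × 610 × 0.21 = 0.020496 m
Δh = 0.03612 + 0.149688 + 0.16856 + 0.020496 = 0.374864 m

Δh = 37.5 cm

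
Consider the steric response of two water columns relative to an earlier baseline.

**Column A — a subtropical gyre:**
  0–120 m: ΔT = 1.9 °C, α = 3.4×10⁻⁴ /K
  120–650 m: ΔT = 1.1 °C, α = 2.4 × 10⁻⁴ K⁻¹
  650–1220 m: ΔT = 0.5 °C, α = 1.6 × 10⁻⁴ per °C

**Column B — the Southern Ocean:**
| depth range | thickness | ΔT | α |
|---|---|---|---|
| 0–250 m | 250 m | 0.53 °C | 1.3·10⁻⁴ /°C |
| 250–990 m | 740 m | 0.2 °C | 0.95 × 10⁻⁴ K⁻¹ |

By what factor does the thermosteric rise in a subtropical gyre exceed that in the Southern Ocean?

A 120 × 1.9 × 3.4×10⁻⁴ = 0.07752 m
A 530 × 2.4×10⁻⁴ × 1.1 = 0.13992 m
A 570 × 1.6×10⁻⁴ × 0.5 = 0.04560 m
A total: 0.26304 m
B Layer 1: 250 × 0.53 × 1.3×10⁻⁴ = 0.017225 m
B 250–990 m: 0.2 × 740 × 0.95×10⁻⁴ = 0.01406 m
B total: 0.031285 m
Ratio: 0.26304 / 0.031285 ≈ 8.408

8.4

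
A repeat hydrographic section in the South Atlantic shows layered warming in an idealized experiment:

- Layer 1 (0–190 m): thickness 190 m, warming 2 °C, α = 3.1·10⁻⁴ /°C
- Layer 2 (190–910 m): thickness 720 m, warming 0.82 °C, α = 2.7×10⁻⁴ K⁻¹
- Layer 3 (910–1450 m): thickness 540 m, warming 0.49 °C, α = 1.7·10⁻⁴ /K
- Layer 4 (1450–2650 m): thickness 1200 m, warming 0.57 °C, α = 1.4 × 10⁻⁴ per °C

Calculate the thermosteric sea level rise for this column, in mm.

0–190 m: 2 × 3.1×10⁻⁴ × 190 = 0.11780 m
190–910 m: 0.82 × 720 × 2.7×10⁻⁴ = 0.159408 m
Layer 3: 0.49 × 1.7×10⁻⁴ × 540 = 0.044982 m
Layer 4: 1200 × 1.4×10⁻⁴ × 0.57 = 0.09576 m
Δh = 0.11780 + 0.159408 + 0.044982 + 0.09576 = 0.41795 m ≈ 418 mm

Δh ≈ 418 mm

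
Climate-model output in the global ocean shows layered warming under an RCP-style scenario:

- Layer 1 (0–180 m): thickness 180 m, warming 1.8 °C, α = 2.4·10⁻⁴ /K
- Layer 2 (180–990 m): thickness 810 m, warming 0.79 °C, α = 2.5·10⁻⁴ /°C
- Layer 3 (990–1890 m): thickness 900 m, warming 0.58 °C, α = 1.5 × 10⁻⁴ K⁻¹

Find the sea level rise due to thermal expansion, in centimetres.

1.8 × 2.4×10⁻⁴ × 180 = 0.07776 m
180–990 m: 2.5×10⁻⁴ × 0.79 × 810 = 0.159975 m
Layer 3: 1.5×10⁻⁴ × 0.58 × 900 = 0.07830 m
Δh = 0.07776 + 0.159975 + 0.07830 = 0.316035 m

Δh ≈ 32 cm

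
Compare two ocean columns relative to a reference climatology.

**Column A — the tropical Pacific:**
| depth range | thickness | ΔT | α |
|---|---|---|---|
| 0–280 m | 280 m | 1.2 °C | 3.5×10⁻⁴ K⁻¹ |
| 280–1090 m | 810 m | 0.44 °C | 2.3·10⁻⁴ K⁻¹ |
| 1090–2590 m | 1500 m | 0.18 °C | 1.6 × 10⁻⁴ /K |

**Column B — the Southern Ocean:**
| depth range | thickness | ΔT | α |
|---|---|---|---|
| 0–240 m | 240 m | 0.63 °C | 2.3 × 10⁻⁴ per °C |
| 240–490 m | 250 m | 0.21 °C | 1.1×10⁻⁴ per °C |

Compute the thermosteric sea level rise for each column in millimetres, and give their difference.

A: 243 mm; B: 40.6 mm; difference 202 mm

A 280 × 3.5×10⁻⁴ × 1.2 = 0.11760 m
A 280–1090 m: 0.44 × 810 × 2.3×10⁻⁴ = 0.081972 m
A Layer 3: 1.6×10⁻⁴ × 0.18 × 1500 = 0.04320 m
A total: 0.242772 m
B 0–240 m: 240 × 0.63 × 2.3×10⁻⁴ = 0.034776 m
B 250 × 0.21 × 1.1×10⁻⁴ = 0.005775 m
B total: 0.040551 m
Difference: 0.242772 − 0.040551 = 0.202221 m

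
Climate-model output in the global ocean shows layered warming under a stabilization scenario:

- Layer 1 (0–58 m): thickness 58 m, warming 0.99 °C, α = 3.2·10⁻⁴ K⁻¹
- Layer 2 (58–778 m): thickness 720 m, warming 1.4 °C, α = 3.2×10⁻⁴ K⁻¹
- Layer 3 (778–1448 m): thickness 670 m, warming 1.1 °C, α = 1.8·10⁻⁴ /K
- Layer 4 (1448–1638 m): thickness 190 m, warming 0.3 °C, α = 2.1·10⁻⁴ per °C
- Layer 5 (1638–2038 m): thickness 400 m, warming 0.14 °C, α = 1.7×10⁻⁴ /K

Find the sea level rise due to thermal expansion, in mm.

Δh = 495 mm

Layer 1: 0.99 × 3.2×10⁻⁴ × 58 = 0.0183744 m
Layer 2: 3.2×10⁻⁴ × 1.4 × 720 = 0.32256 m
1.8×10⁻⁴ × 670 × 1.1 = 0.13266 m
190 × 0.3 × 2.1×10⁻⁴ = 0.01197 m
Layer 5: 1.7×10⁻⁴ × 400 × 0.14 = 0.00952 m
Δh = 0.0183744 + 0.32256 + 0.13266 + 0.01197 + 0.00952 = 0.4950844 m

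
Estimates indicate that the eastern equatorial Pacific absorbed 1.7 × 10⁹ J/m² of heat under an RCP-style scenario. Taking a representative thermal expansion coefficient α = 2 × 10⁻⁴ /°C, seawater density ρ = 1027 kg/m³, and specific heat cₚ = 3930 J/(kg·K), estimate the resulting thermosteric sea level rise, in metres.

Δh = αQ/(ρcₚ) = 2×10⁻⁴ × 1.7×10⁹ / (1027 × 3930) ≈ 0.08424 m

Δh ≈ 0.0842 m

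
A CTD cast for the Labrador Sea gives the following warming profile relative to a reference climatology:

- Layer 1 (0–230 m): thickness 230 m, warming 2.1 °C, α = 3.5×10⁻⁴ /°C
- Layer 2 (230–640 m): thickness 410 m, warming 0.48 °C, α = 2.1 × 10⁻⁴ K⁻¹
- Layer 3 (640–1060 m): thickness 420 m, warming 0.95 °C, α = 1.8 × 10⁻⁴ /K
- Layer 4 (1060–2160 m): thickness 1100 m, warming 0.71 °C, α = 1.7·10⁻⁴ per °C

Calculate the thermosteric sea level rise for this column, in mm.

0–230 m: 2.1 × 3.5×10⁻⁴ × 230 = 0.16905 m
Layer 2: 0.48 × 410 × 2.1×10⁻⁴ = 0.041328 m
640–1060 m: 0.95 × 1.8×10⁻⁴ × 420 = 0.07182 m
1060–2160 m: 1100 × 1.7×10⁻⁴ × 0.71 = 0.13277 m
Δh = 0.16905 + 0.041328 + 0.07182 + 0.13277 = 0.414968 m ≈ 415 mm

about 415 mm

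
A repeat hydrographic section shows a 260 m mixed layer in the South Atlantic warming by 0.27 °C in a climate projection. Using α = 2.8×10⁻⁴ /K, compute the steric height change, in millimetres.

Δh = αΔT·H = 2.8×10⁻⁴ × 0.27 × 260 = 0.019656 m

20 mm of thermosteric rise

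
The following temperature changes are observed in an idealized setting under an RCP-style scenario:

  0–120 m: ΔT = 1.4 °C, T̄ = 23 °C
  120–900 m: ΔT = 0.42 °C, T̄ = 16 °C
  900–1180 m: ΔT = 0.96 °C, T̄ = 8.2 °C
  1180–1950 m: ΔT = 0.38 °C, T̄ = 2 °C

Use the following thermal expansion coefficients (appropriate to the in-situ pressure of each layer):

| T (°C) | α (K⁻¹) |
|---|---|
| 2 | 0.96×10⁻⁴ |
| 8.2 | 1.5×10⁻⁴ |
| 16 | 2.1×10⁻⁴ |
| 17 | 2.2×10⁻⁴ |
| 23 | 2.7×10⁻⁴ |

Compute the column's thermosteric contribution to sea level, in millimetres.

Layer 1 at 23 °C → α = 2.7×10⁻⁴ K⁻¹
Layer 2 at 16 °C → α = 2.1×10⁻⁴ K⁻¹
Layer 3 at 8.2 °C → α = 1.5×10⁻⁴ K⁻¹
Layer 4 at 2 °C → α = 0.96×10⁻⁴ K⁻¹
1.4 × 2.7×10⁻⁴ × 120 = 0.04536 m
120–900 m: 0.42 × 780 × 2.1×10⁻⁴ = 0.068796 m
900–1180 m: 0.96 × 1.5×10⁻⁴ × 280 = 0.04032 m
Layer 4: 0.96×10⁻⁴ × 770 × 0.38 = 0.0280896 m
Δh = 0.04536 + 0.068796 + 0.04032 + 0.0280896 = 0.1825656 m

about 180 mm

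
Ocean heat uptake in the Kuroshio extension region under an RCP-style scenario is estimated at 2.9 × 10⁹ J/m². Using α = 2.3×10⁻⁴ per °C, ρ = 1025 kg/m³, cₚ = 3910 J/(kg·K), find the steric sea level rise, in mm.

166 mm

Δh = αQ/(ρcₚ) = 2.3×10⁻⁴ × 2.9×10⁹ / (1025 × 3910) ≈ 0.16643 m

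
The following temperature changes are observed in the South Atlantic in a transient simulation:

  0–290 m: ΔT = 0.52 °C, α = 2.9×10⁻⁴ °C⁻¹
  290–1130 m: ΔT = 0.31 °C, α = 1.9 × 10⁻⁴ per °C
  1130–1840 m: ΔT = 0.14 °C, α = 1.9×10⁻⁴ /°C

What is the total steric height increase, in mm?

2.9×10⁻⁴ × 0.52 × 290 = 0.043732 m
Layer 2: 0.31 × 840 × 1.9×10⁻⁴ = 0.049476 m
0.14 × 710 × 1.9×10⁻⁴ = 0.018886 m
Δh = 0.043732 + 0.049476 + 0.018886 = 0.112094 m ≈ 112 mm

112 mm of thermosteric rise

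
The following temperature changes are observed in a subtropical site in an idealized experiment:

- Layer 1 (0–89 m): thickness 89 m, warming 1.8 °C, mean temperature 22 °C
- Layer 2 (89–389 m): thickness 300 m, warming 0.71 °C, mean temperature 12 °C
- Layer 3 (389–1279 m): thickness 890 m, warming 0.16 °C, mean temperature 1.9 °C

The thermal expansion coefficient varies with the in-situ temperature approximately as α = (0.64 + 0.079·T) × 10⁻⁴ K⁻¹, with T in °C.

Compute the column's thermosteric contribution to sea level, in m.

Layer 1: α = (0.64 + 0.079×22)×10⁻⁴ = 2.378×10⁻⁴ K⁻¹
Layer 2: α = (0.64 + 0.079×12)×10⁻⁴ = 1.588×10⁻⁴ K⁻¹
Layer 3: α = (0.64 + 0.079×1.9)×10⁻⁴ = 0.7901×10⁻⁴ K⁻¹
0–89 m: 1.8 × 89 × 2.378×10⁻⁴ = 0.03809556 m
89–389 m: 1.588×10⁻⁴ × 300 × 0.71 = 0.0338244 m
890 × 0.16 × 0.7901×10⁻⁴ = 0.011251024 m
Δh = 0.03809556 + 0.0338244 + 0.011251024 = 0.083170984 m

0.083 m of thermosteric rise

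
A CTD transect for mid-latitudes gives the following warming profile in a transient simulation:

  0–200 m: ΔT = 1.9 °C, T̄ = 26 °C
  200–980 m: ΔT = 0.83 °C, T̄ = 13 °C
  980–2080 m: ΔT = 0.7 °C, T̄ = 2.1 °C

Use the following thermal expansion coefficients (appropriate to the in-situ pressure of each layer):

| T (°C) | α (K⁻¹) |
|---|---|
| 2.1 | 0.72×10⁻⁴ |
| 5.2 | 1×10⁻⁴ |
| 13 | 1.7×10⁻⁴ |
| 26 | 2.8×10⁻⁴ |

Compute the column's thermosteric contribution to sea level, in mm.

Layer 1 at 26 °C → α = 2.8×10⁻⁴ K⁻¹
Layer 2 at 13 °C → α = 1.7×10⁻⁴ K⁻¹
Layer 3 at 2.1 °C → α = 0.72×10⁻⁴ K⁻¹
0–200 m: 2.8×10⁻⁴ × 200 × 1.9 = 0.10640 m
200–980 m: 1.7×10⁻⁴ × 780 × 0.83 = 0.110058 m
980–2080 m: 0.72×10⁻⁴ × 1100 × 0.7 = 0.05544 m
Δh = 0.10640 + 0.110058 + 0.05544 = 0.271898 m

Δh ≈ 272 mm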